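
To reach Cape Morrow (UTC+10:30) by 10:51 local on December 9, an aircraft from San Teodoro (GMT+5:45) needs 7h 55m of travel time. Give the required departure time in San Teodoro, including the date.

Target arrival in UTC: 10:51 − 10:30 = 00:21 on Dec 9.
Subtract 7 hours and 55 minutes → departure 16:26 UTC on Dec 8.
San Teodoro is UTC+5:45: 16:26 + 5:45 = 22:11 on Dec 8.

22:11 on December 8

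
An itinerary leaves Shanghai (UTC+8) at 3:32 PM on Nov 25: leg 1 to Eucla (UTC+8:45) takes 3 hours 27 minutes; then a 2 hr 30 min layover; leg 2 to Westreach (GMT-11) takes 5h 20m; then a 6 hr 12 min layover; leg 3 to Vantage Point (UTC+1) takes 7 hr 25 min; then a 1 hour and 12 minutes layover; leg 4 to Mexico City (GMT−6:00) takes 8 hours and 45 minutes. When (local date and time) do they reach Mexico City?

12:23 PM on Nov 26

Convert departure to UTC: 3:32 PM − 8:00 = 7:32 AM UTC on Nov 25.
Add 3 hours 27 minutes leg 1 → 10:59 AM UTC.
Add 2 hours and 30 minutes layover in Eucla → 1:29 PM UTC.
Add 5 hours 20 minutes leg 2 → 6:49 PM UTC.
Add 6 hours 12 minutes layover in Westreach → 1:01 AM UTC (Nov 26).
Add 7 hours 25 minutes leg 3 → 8:26 AM UTC.
Add 1 hour 12 minutes layover in Vantage Point → 9:38 AM UTC.
Add 8 hours and 45 minutes leg 4 → 6:23 PM UTC.
Mexico City is UTC−6:00, so local arrival = 6:23 PM − 6:00 = 12:23 PM on Nov 26.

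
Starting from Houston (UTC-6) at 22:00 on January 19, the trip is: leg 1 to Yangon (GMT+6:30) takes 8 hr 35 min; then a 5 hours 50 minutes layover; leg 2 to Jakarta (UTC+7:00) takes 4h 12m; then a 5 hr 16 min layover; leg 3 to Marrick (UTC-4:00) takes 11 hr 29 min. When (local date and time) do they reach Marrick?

11:22 on January 21

Convert departure to UTC: 22:00 + 6:00 = 04:00 UTC on Jan 20.
Add 8 hours and 35 minutes leg 1 → 12:35 UTC.
Add 5 hours and 50 minutes layover in Yangon → 18:25 UTC.
Add 4 hours and 12 minutes leg 2 → 22:37 UTC.
Add 5 hours and 16 minutes layover in Jakarta → 03:53 UTC (Jan 21).
Add 11 hours and 29 minutes leg 3 → 15:22 UTC.
Marrick is UTC−4:00, so local arrival = 15:22 − 4:00 = 11:22 on Jan 21.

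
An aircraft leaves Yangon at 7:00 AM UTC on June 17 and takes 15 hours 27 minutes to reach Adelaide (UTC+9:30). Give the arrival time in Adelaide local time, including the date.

7:57 AM on Jun 18

Departure is given in UTC: 7:00 AM on Jun 17.
Add 15 hours 27 minutes → 10:27 PM UTC.
Adelaide is UTC+9:30: 10:27 PM + 9:30 = 7:57 AM on Jun 18.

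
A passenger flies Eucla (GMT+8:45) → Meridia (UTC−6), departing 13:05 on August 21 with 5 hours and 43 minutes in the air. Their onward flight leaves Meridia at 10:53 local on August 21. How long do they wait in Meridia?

Convert departure to UTC: 13:05 − 8:45 = 04:20 UTC on Aug 21.
Add 5 hours and 43 minutes flight time → 10:03 UTC.
Meridia is UTC−6:00, so local arrival = 10:03 − 6:00 = 04:03 on Aug 21.
Layover = 10:53 − 04:03 = 6 hours 50 minutes.

6 hours 50 minutes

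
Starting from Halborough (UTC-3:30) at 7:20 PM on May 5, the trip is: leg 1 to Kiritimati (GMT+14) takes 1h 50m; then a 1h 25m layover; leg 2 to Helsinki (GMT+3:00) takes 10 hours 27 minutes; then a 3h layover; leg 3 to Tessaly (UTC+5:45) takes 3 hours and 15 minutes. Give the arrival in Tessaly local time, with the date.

12:32 AM on May 7

Convert departure to UTC: 7:20 PM + 3:30 = 10:50 PM UTC on May 5.
Add 1 hour 50 minutes leg 1 → 12:40 AM UTC (May 6).
Add 1 hour 25 minutes layover in Kiritimati → 2:05 AM UTC.
Add 10 hours and 27 minutes leg 2 → 12:32 PM UTC.
Add 3 hours layover in Helsinki → 3:32 PM UTC.
Add 3 hours 15 minutes leg 3 → 6:47 PM UTC.
Tessaly is UTC+5:45, so local arrival = 6:47 PM + 5:45 = 12:32 AM on May 7.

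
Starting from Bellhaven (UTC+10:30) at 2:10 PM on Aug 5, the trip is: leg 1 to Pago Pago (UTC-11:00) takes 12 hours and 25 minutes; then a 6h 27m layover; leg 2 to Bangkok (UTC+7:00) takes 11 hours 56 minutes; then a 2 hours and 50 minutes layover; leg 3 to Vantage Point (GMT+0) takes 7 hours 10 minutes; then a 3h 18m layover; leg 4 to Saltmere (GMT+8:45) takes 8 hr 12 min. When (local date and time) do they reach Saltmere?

Convert departure to UTC: 2:10 PM − 10:30 = 3:40 AM UTC on Aug 5.
Add 12 hours 25 minutes leg 1 → 4:05 PM UTC.
Add 6 hours 27 minutes layover in Pago Pago → 10:32 PM UTC.
Add 11 hours 56 minutes leg 2 → 10:28 AM UTC (Aug 6).
Add 2 hours 50 minutes layover in Bangkok → 1:18 PM UTC.
Add 7 hours 10 minutes leg 3 → 8:28 PM UTC.
Add 3 hours 18 minutes layover in Vantage Point → 11:46 PM UTC.
Add 8 hours and 12 minutes leg 4 → 7:58 AM UTC (Aug 7).
Saltmere is UTC+8:45, so local arrival = 7:58 AM + 8:45 = 4:43 PM on Aug 7.

4:43 PM on August 7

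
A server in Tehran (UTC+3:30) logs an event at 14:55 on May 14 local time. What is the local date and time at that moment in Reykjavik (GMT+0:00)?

11:25 on May 14

Reykjavik is 3:30 behind Tehran.
Shift by the zone difference: 14:55 − 3:30 = 11:25 on May 14 in Reykjavik.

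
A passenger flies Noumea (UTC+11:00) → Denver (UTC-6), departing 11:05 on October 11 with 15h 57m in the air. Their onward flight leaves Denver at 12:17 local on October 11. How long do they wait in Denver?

2 hours 15 minutes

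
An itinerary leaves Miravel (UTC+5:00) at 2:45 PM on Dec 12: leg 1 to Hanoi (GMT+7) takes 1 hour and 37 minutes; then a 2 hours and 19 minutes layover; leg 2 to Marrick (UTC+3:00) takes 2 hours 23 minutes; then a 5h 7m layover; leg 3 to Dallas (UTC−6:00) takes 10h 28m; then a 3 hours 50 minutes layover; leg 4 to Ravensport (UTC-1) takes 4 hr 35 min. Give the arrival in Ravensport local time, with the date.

Convert departure to UTC: 2:45 PM − 5:00 = 9:45 AM UTC on Dec 12.
Add 1 hour and 37 minutes leg 1 → 11:22 AM UTC.
Add 2 hours and 19 minutes layover in Hanoi → 1:41 PM UTC.
Add 2 hours and 23 minutes leg 2 → 4:04 PM UTC.
Add 5 hours 7 minutes layover in Marrick → 9:11 PM UTC.
Add 10 hours 28 minutes leg 3 → 7:39 AM UTC (Dec 13).
Add 3 hours 50 minutes layover in Dallas → 11:29 AM UTC.
Add 4 hours and 35 minutes leg 4 → 4:04 PM UTC.
Ravensport is UTC−1:00, so local arrival = 4:04 PM − 1:00 = 3:04 PM on Dec 13.

3:04 PM on December 13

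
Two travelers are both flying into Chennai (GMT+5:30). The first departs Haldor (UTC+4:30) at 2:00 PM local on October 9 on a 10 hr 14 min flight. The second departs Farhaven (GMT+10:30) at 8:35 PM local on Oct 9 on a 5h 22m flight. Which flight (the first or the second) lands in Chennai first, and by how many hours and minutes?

Flight 1 in UTC: 2:00 PM − 4:30 = 9:30 AM on Oct 9.
+10 hours and 14 minutes → arrive 7:44 PM UTC on Oct 9.
Flight 2 in UTC: 8:35 PM − 10:30 = 10:05 AM on Oct 9.
+5 hours 22 minutes → arrive 3:27 PM UTC on Oct 9.
Flight 2 lands earlier by 4 hours 17 minutes.

the second, by 4 hours 17 minutes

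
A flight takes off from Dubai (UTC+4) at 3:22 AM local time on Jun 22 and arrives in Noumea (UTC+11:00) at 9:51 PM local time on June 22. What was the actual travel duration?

Departure in UTC: 3:22 AM − 4:00 = 11:22 PM on Jun 21.
Arrival in UTC: 9:51 PM − 11:00 = 10:51 AM on Jun 22.
Elapsed = 10:51 AM − 11:22 PM (+1 day) = 11 hours 29 minutes.

11 hours 29 minutes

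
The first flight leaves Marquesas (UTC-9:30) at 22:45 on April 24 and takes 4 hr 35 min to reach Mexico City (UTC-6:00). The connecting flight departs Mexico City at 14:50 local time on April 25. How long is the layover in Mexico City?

8 hours

Convert departure to UTC: 22:45 + 9:30 = 08:15 UTC on Apr 25.
Add 4 hours 35 minutes flight time → 12:50 UTC.
Mexico City is UTC−6:00, so local arrival = 12:50 − 6:00 = 06:50 on Apr 25.
Layover = 14:50 − 06:50 = 8 hours.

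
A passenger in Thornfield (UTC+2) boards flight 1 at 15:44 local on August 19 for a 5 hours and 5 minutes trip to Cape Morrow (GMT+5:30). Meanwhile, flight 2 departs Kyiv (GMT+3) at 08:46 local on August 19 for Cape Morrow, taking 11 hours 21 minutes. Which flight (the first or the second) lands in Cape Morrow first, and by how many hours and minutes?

the second, by 1 hour 42 minutes

Flight 1 in UTC: 15:44 − 2:00 = 13:44 on Aug 19.
+5 hours 5 minutes → arrive 18:49 UTC on Aug 19.
Flight 2 in UTC: 08:46 − 3:00 = 05:46 on Aug 19.
+11 hours 21 minutes → arrive 17:07 UTC on Aug 19.
Flight 2 lands earlier by 1 hour 42 minutes.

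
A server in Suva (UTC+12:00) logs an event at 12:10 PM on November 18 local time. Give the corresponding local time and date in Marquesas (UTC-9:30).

2:40 PM on Nov 17

In UTC: 12:10 PM − 12:00 = 12:10 AM on Nov 18.
Marquesas is UTC−9:30: 12:10 AM − 9:30 = 2:40 PM on Nov 17.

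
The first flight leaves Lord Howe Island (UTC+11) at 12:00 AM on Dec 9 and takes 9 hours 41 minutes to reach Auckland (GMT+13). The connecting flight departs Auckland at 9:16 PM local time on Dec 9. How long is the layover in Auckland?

9 hours 35 minutes

Convert departure to UTC: 12:00 AM − 11:00 = 1:00 PM UTC on Dec 8.
Add 9 hours and 41 minutes flight time → 10:41 PM UTC.
Auckland is UTC+13:00, so local arrival = 10:41 PM + 13:00 = 11:41 AM on Dec 9.
Layover = 9:16 PM − 11:41 AM = 9 hours 35 minutes.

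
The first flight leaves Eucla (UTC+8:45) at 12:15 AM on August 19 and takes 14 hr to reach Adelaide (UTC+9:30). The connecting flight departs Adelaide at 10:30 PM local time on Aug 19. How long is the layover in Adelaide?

Convert departure to UTC: 12:15 AM − 8:45 = 3:30 PM UTC on Aug 18.
Add 14 hours flight time → 5:30 AM UTC (Aug 19).
Adelaide is UTC+9:30, so local arrival = 5:30 AM + 9:30 = 3:00 PM on Aug 19.
Layover = 10:30 PM − 3:00 PM = 7 hours 30 minutes.

7 hours 30 minutes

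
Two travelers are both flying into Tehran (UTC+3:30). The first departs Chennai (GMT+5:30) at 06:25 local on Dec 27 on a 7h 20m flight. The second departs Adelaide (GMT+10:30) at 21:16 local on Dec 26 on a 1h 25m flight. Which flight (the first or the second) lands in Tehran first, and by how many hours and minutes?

the second, by 20 hours 4 minutes

Flight 1 in UTC: 06:25 − 5:30 = 00:55 on Dec 27.
+7 hours and 20 minutes → arrive 08:15 UTC on Dec 27.
Flight 2 in UTC: 21:16 − 10:30 = 10:46 on Dec 26.
+1 hour 25 minutes → arrive 12:11 UTC on Dec 26.
Flight 2 lands earlier by 20 hours 4 minutes.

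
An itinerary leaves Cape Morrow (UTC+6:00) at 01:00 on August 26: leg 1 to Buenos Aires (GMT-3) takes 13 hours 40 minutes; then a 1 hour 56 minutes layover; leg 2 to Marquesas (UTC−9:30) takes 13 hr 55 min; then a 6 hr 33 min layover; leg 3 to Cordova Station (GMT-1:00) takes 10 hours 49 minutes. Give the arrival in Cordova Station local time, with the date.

16:53 on Aug 27

Convert departure to UTC: 01:00 − 6:00 = 19:00 UTC on Aug 25.
Add 13 hours 40 minutes leg 1 → 08:40 UTC (Aug 26).
Add 1 hour and 56 minutes layover in Buenos Aires → 10:36 UTC.
Add 13 hours and 55 minutes leg 2 → 00:31 UTC (Aug 27).
Add 6 hours 33 minutes layover in Marquesas → 07:04 UTC.
Add 10 hours and 49 minutes leg 3 → 17:53 UTC.
Cordova Station is UTC−1:00, so local arrival = 17:53 − 1:00 = 16:53 on Aug 27.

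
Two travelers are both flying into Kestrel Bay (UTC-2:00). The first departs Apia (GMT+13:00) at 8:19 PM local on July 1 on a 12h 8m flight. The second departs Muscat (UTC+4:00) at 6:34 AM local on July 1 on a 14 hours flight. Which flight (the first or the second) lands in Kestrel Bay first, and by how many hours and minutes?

Flight 1 in UTC: 8:19 PM − 13:00 = 7:19 AM on Jul 1.
+12 hours 8 minutes → arrive 7:27 PM UTC on Jul 1.
Flight 2 in UTC: 6:34 AM − 4:00 = 2:34 AM on Jul 1.
+14 hours → arrive 4:34 PM UTC on Jul 1.
Flight 2 lands earlier by 2 hours 53 minutes.

the second, by 2 hours 53 minutes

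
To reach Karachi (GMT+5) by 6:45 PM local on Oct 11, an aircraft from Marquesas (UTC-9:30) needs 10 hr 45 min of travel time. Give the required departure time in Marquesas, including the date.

Target arrival in UTC: 6:45 PM − 5:00 = 1:45 PM on Oct 11.
Subtract 10 hours and 45 minutes → departure 3:00 AM UTC on Oct 11.
Marquesas is UTC−9:30: 3:00 AM − 9:30 = 5:30 PM on Oct 10.

5:30 PM on Oct 10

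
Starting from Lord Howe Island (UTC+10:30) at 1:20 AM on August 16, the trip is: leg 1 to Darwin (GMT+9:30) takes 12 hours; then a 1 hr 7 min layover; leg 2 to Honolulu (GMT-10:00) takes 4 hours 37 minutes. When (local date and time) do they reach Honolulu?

Convert departure to UTC: 1:20 AM − 10:30 = 2:50 PM UTC on Aug 15.
Add 12 hours leg 1 → 2:50 AM UTC (Aug 16).
Add 1 hour and 7 minutes layover in Darwin → 3:57 AM UTC.
Add 4 hours 37 minutes leg 2 → 8:34 AM UTC.
Honolulu is UTC−10:00, so local arrival = 8:34 AM − 10:00 = 10:34 PM on Aug 15.

10:34 PM on Aug 15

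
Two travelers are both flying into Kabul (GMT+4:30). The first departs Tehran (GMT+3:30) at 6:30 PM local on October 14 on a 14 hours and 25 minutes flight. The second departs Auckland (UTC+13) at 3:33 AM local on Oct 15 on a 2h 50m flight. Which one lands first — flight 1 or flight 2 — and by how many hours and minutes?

the second, by 12 hours 2 minutes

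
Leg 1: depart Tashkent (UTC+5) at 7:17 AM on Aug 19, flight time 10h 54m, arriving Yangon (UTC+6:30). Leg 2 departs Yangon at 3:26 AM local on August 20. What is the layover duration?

Convert departure to UTC: 7:17 AM − 5:00 = 2:17 AM UTC on Aug 19.
Add 10 hours 54 minutes flight time → 1:11 PM UTC.
Yangon is UTC+6:30, so local arrival = 1:11 PM + 6:30 = 7:41 PM on Aug 19.
Layover = 3:26 AM − 7:41 PM (+1 day) = 7 hours 45 minutes.

7 hours 45 minutes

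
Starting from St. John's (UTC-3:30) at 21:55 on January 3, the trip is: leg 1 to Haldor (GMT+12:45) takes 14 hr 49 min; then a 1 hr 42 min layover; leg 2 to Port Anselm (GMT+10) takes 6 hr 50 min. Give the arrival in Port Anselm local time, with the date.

10:46 on Jan 5

Convert departure to UTC: 21:55 + 3:30 = 01:25 UTC on Jan 4.
Add 14 hours 49 minutes leg 1 → 16:14 UTC.
Add 1 hour 42 minutes layover in Haldor → 17:56 UTC.
Add 6 hours and 50 minutes leg 2 → 00:46 UTC (Jan 5).
Port Anselm is UTC+10:00, so local arrival = 00:46 + 10:00 = 10:46 on Jan 5.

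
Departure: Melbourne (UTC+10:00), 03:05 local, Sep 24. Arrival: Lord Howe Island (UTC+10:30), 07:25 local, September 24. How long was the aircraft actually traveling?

3 hours 50 minutes

Lord Howe Island is 0:30 ahead of Melbourne.
Clock-face elapsed time (ignoring zones) is 4 hours 20 minutes.
Actual elapsed = 4 hours 20 minutes − 0:30 = 3 hours 50 minutes.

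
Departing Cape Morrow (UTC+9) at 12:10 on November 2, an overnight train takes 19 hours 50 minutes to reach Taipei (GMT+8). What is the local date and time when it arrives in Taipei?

07:00 on Nov 3

Convert departure to UTC: 12:10 − 9:00 = 03:10 UTC on Nov 2.
Add 19 hours 50 minutes travel time → 23:00 UTC.
Taipei is UTC+8:00, so local arrival = 23:00 + 8:00 = 07:00 on Nov 3.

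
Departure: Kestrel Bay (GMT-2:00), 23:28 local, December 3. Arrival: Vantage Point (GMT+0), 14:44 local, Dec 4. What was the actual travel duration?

13 hours 16 minutes

Departure in UTC: 23:28 + 2:00 = 01:28 on Dec 4.
Arrival is already UTC: 14:44 on Dec 4.
Elapsed = 14:44 − 01:28 = 13 hours 16 minutes.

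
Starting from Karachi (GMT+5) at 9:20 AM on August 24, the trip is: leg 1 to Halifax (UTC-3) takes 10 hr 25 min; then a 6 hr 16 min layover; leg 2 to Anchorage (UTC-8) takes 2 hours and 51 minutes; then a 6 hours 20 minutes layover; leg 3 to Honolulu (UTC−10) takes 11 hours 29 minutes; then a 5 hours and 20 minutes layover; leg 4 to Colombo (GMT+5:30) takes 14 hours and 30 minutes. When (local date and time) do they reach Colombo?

Convert departure to UTC: 9:20 AM − 5:00 = 4:20 AM UTC on Aug 24.
Add 10 hours 25 minutes leg 1 → 2:45 PM UTC.
Add 6 hours 16 minutes layover in Halifax → 9:01 PM UTC.
Add 2 hours 51 minutes leg 2 → 11:52 PM UTC.
Add 6 hours 20 minutes layover in Anchorage → 6:12 AM UTC (Aug 25).
Add 11 hours and 29 minutes leg 3 → 5:41 PM UTC.
Add 5 hours and 20 minutes layover in Honolulu → 11:01 PM UTC.
Add 14 hours 30 minutes leg 4 → 1:31 PM UTC (Aug 26).
Colombo is UTC+5:30, so local arrival = 1:31 PM + 5:30 = 7:01 PM on Aug 26.

7:01 PM on Aug 26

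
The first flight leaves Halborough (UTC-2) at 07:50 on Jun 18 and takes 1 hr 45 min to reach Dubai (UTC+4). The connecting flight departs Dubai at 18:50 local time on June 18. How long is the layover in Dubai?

Convert departure to UTC: 07:50 + 2:00 = 09:50 UTC on Jun 18.
Add 1 hour 45 minutes flight time → 11:35 UTC.
Dubai is UTC+4:00, so local arrival = 11:35 + 4:00 = 15:35 on Jun 18.
Layover = 18:50 − 15:35 = 3 hours 15 minutes.

3 hours 15 minutes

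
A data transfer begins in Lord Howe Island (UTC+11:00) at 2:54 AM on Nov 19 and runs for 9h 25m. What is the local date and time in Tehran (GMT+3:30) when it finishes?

4:49 AM on November 19

Convert start to UTC: 2:54 AM − 11:00 = 3:54 PM UTC on Nov 18.
Add 9 hours 25 minutes duration → 1:19 AM UTC (Nov 19).
Tehran is UTC+3:30, so local end time = 1:19 AM + 3:30 = 4:49 AM on Nov 19.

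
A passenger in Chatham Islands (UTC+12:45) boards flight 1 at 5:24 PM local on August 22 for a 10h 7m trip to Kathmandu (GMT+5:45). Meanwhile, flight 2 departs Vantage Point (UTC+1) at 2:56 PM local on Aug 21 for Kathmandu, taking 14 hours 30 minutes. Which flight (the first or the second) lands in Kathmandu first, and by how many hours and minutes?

the second, by 10 hours 20 minutes

Flight 1 in UTC: 5:24 PM − 12:45 = 4:39 AM on Aug 22.
+10 hours 7 minutes → arrive 2:46 PM UTC on Aug 22.
Flight 2 in UTC: 2:56 PM − 1:00 = 1:56 PM on Aug 21.
+14 hours and 30 minutes → arrive 4:26 AM UTC on Aug 22.
Flight 2 lands earlier by 10 hours 20 minutes.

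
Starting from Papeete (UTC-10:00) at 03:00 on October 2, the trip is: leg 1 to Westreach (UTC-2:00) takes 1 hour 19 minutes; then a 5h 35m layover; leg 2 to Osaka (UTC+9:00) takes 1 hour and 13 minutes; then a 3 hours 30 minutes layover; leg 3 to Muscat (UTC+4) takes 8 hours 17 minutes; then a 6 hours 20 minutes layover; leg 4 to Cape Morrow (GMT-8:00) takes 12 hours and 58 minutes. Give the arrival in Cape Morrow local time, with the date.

20:12 on October 3

Convert departure to UTC: 03:00 + 10:00 = 13:00 UTC on Oct 2.
Add 1 hour and 19 minutes leg 1 → 14:19 UTC.
Add 5 hours and 35 minutes layover in Westreach → 19:54 UTC.
Add 1 hour and 13 minutes leg 2 → 21:07 UTC.
Add 3 hours 30 minutes layover in Osaka → 00:37 UTC (Oct 3).
Add 8 hours and 17 minutes leg 3 → 08:54 UTC.
Add 6 hours and 20 minutes layover in Muscat → 15:14 UTC.
Add 12 hours and 58 minutes leg 4 → 04:12 UTC (Oct 4).
Cape Morrow is UTC−8:00, so local arrival = 04:12 − 8:00 = 20:12 on Oct 3.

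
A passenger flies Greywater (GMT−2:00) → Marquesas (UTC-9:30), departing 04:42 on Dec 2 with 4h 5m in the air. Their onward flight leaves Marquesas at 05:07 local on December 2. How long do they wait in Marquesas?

3 hours 50 minutes

Convert departure to UTC: 04:42 + 2:00 = 06:42 UTC on Dec 2.
Add 4 hours 5 minutes flight time → 10:47 UTC.
Marquesas is UTC−9:30, so local arrival = 10:47 − 9:30 = 01:17 on Dec 2.
Layover = 05:07 − 01:17 = 3 hours 50 minutes.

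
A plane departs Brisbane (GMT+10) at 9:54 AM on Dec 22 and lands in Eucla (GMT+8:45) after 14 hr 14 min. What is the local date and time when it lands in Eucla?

10:53 PM on Dec 22

Convert departure to UTC: 9:54 AM − 10:00 = 11:54 PM UTC on Dec 21.
Add 14 hours 14 minutes travel time → 2:08 PM UTC (Dec 22).
Eucla is UTC+8:45, so local arrival = 2:08 PM + 8:45 = 10:53 PM on Dec 22.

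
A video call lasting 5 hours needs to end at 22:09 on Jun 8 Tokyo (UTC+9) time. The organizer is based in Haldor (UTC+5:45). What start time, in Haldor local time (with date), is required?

Target end time in UTC: 22:09 − 9:00 = 13:09 on Jun 8.
Subtract 5 hours → start 08:09 UTC on Jun 8.
Haldor is UTC+5:45: 08:09 + 5:45 = 13:54 on Jun 8.

13:54 on June 8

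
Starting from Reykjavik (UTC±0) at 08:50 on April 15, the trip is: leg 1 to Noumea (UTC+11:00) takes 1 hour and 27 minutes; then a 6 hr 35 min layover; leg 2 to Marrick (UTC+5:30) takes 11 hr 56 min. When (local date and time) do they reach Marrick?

Reykjavik is at UTC+0, so departure is already 08:50 UTC on Apr 15.
Add 1 hour and 27 minutes leg 1 → 10:17 UTC.
Add 6 hours and 35 minutes layover in Noumea → 16:52 UTC.
Add 11 hours and 56 minutes leg 2 → 04:48 UTC (Apr 16).
Marrick is UTC+5:30, so local arrival = 04:48 + 5:30 = 10:18 on Apr 16.

10:18 on April 16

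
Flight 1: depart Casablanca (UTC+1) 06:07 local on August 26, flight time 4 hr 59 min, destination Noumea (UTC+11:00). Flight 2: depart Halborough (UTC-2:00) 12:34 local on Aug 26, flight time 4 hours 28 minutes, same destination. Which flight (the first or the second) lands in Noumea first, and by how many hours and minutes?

Flight 1 in UTC: 06:07 − 1:00 = 05:07 on Aug 26.
+4 hours 59 minutes → arrive 10:06 UTC on Aug 26.
Flight 2 in UTC: 12:34 + 2:00 = 14:34 on Aug 26.
+4 hours and 28 minutes → arrive 19:02 UTC on Aug 26.
Flight 1 lands earlier by 8 hours 56 minutes.

the first, by 8 hours 56 minutes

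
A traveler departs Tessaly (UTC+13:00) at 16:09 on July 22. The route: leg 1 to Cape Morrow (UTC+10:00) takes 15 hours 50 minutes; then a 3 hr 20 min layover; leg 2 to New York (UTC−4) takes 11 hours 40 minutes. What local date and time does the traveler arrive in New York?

Convert departure to UTC: 16:09 − 13:00 = 03:09 UTC on Jul 22.
Add 15 hours and 50 minutes leg 1 → 18:59 UTC.
Add 3 hours and 20 minutes layover in Cape Morrow → 22:19 UTC.
Add 11 hours and 40 minutes leg 2 → 09:59 UTC (Jul 23).
New York is UTC−4:00, so local arrival = 09:59 − 4:00 = 05:59 on Jul 23.

05:59 on July 23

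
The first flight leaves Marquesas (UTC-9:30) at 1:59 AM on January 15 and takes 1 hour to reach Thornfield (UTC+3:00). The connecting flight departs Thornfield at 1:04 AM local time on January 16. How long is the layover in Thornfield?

Convert departure to UTC: 1:59 AM + 9:30 = 11:29 AM UTC on Jan 15.
Add 1 hour flight time → 12:29 PM UTC.
Thornfield is UTC+3:00, so local arrival = 12:29 PM + 3:00 = 3:29 PM on Jan 15.
Layover = 1:04 AM − 3:29 PM (+1 day) = 9 hours 35 minutes.

9 hours 35 minutes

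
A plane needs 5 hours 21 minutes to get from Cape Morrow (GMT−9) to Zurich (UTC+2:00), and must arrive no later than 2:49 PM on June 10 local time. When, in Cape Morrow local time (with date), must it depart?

Target arrival in UTC: 2:49 PM − 2:00 = 12:49 PM on Jun 10.
Subtract 5 hours and 21 minutes → departure 7:28 AM UTC on Jun 10.
Cape Morrow is UTC−9:00: 7:28 AM − 9:00 = 10:28 PM on Jun 9.

10:28 PM on June 9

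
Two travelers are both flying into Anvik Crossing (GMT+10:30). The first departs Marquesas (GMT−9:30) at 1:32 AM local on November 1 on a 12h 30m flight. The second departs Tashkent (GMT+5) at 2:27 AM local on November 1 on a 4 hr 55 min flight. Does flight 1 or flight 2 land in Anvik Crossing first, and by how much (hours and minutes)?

Flight 1 in UTC: 1:32 AM + 9:30 = 11:02 AM on Nov 1.
+12 hours and 30 minutes → arrive 11:32 PM UTC on Nov 1.
Flight 2 in UTC: 2:27 AM − 5:00 = 9:27 PM on Oct 31.
+4 hours and 55 minutes → arrive 2:22 AM UTC on Nov 1.
Flight 2 lands earlier by 21 hours 10 minutes.

the second, by 21 hours 10 minutes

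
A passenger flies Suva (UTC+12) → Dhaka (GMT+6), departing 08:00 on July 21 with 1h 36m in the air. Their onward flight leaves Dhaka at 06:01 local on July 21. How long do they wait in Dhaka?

Convert departure to UTC: 08:00 − 12:00 = 20:00 UTC on Jul 20.
Add 1 hour 36 minutes flight time → 21:36 UTC.
Dhaka is UTC+6:00, so local arrival = 21:36 + 6:00 = 03:36 on Jul 21.
Layover = 06:01 − 03:36 = 2 hours 25 minutes.

2 hours 25 minutes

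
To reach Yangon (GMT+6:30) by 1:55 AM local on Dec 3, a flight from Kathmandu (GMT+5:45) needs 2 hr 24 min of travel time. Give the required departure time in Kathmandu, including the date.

10:46 PM on Dec 2

Target arrival in UTC: 1:55 AM − 6:30 = 7:25 PM on Dec 2.
Subtract 2 hours and 24 minutes → departure 5:01 PM UTC on Dec 2.
Kathmandu is UTC+5:45: 5:01 PM + 5:45 = 10:46 PM on Dec 2.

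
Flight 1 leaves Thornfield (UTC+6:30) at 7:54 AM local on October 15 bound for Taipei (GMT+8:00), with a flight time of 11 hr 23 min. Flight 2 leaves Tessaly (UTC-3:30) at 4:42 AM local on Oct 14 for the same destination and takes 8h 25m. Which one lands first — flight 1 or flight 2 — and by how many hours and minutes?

Flight 1 in UTC: 7:54 AM − 6:30 = 1:24 AM on Oct 15.
+11 hours 23 minutes → arrive 12:47 PM UTC on Oct 15.
Flight 2 in UTC: 4:42 AM + 3:30 = 8:12 AM on Oct 14.
+8 hours and 25 minutes → arrive 4:37 PM UTC on Oct 14.
Flight 2 lands earlier by 20 hours 10 minutes.

the second, by 20 hours 10 minutes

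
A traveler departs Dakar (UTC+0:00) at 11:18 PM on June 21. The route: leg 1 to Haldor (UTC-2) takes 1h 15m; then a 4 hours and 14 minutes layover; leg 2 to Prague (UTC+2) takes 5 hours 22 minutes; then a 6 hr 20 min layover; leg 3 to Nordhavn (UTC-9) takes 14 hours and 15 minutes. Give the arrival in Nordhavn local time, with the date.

Dakar is at UTC+0, so departure is already 11:18 PM UTC on Jun 21.
Add 1 hour and 15 minutes leg 1 → 12:33 AM UTC (Jun 22).
Add 4 hours and 14 minutes layover in Haldor → 4:47 AM UTC.
Add 5 hours 22 minutes leg 2 → 10:09 AM UTC.
Add 6 hours 20 minutes layover in Prague → 4:29 PM UTC.
Add 14 hours and 15 minutes leg 3 → 6:44 AM UTC (Jun 23).
Nordhavn is UTC−9:00, so local arrival = 6:44 AM − 9:00 = 9:44 PM on Jun 22.

9:44 PM on Jun 22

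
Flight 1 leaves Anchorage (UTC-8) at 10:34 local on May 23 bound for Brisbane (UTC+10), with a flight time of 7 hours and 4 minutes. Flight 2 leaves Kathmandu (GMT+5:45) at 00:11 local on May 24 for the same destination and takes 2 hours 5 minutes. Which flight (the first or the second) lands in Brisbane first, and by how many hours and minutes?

Flight 1 in UTC: 10:34 + 8:00 = 18:34 on May 23.
+7 hours 4 minutes → arrive 01:38 UTC on May 24.
Flight 2 in UTC: 00:11 − 5:45 = 18:26 on May 23.
+2 hours 5 minutes → arrive 20:31 UTC on May 23.
Flight 2 lands earlier by 5 hours 7 minutes.

the second, by 5 hours 7 minutes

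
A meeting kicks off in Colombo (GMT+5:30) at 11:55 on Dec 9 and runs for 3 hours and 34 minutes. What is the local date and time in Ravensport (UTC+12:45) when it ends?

Convert start to UTC: 11:55 − 5:30 = 06:25 UTC on Dec 9.
Add 3 hours and 34 minutes duration → 09:59 UTC.
Ravensport is UTC+12:45, so local end time = 09:59 + 12:45 = 22:44 on Dec 9.

22:44 on December 9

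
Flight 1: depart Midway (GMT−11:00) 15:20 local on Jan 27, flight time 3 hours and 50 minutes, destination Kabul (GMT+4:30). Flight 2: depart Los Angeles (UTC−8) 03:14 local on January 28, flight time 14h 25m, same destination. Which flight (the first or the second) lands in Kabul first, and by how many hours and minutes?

Flight 1 in UTC: 15:20 + 11:00 = 02:20 on Jan 28.
+3 hours and 50 minutes → arrive 06:10 UTC on Jan 28.
Flight 2 in UTC: 03:14 + 8:00 = 11:14 on Jan 28.
+14 hours 25 minutes → arrive 01:39 UTC on Jan 29.
Flight 1 lands earlier by 19 hours 29 minutes.

the first, by 19 hours 29 minutes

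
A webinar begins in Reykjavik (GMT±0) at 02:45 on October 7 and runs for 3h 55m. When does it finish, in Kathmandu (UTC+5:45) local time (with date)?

Kathmandu is 5:45 ahead of Reykjavik.
After 3 hours and 55 minutes it is 06:40 in Reykjavik.
Shift by the zone difference: 06:40 + 5:45 = 12:25 on Oct 7 in Kathmandu.

12:25 on Oct 7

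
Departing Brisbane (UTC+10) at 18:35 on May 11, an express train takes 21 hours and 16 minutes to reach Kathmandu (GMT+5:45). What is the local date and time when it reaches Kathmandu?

11:36 on May 12

Convert departure to UTC: 18:35 − 10:00 = 08:35 UTC on May 11.
Add 21 hours 16 minutes travel time → 05:51 UTC (May 12).
Kathmandu is UTC+5:45, so local arrival = 05:51 + 5:45 = 11:36 on May 12.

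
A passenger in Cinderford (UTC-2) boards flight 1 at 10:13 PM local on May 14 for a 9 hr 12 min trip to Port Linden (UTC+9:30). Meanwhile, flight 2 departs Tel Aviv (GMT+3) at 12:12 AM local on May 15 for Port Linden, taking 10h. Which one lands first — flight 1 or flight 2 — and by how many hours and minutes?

the second, by 2 hours 13 minutes

Flight 1 in UTC: 10:13 PM + 2:00 = 12:13 AM on May 15.
+9 hours and 12 minutes → arrive 9:25 AM UTC on May 15.
Flight 2 in UTC: 12:12 AM − 3:00 = 9:12 PM on May 14.
+10 hours → arrive 7:12 AM UTC on May 15.
Flight 2 lands earlier by 2 hours 13 minutes.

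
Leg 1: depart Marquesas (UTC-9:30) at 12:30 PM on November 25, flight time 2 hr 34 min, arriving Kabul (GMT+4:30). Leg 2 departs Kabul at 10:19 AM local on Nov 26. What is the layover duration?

Convert departure to UTC: 12:30 PM + 9:30 = 10:00 PM UTC on Nov 25.
Add 2 hours and 34 minutes flight time → 12:34 AM UTC (Nov 26).
Kabul is UTC+4:30, so local arrival = 12:34 AM + 4:30 = 5:04 AM on Nov 26.
Layover = 10:19 AM − 5:04 AM = 5 hours 15 minutes.

5 hours 15 minutes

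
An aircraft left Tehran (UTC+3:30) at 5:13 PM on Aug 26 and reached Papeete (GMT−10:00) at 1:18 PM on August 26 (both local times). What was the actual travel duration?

Papeete is 13:30 behind Tehran.
Clock-face elapsed time (ignoring zones) is −3 hours 55 minutes.
Actual elapsed = −3 hours 55 minutes + 13:30 = 9 hours 35 minutes.

9 hours 35 minutes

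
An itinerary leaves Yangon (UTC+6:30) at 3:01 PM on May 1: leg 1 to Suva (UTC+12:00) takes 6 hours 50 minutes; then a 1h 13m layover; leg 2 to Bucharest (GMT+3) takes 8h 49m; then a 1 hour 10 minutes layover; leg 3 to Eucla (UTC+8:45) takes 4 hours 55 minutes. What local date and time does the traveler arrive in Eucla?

Convert departure to UTC: 3:01 PM − 6:30 = 8:31 AM UTC on May 1.
Add 6 hours and 50 minutes leg 1 → 3:21 PM UTC.
Add 1 hour and 13 minutes layover in Suva → 4:34 PM UTC.
Add 8 hours and 49 minutes leg 2 → 1:23 AM UTC (May 2).
Add 1 hour 10 minutes layover in Bucharest → 2:33 AM UTC.
Add 4 hours 55 minutes leg 3 → 7:28 AM UTC.
Eucla is UTC+8:45, so local arrival = 7:28 AM + 8:45 = 4:13 PM on May 2.

4:13 PM on May 2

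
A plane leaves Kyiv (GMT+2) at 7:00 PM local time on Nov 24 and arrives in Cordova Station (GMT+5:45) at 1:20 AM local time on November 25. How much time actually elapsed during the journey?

2 hours 35 minutes

Cordova Station is 3:45 ahead of Kyiv.
Clock-face elapsed time (ignoring zones) is 6 hours 20 minutes.
Actual elapsed = 6 hours 20 minutes − 3:45 = 2 hours 35 minutes.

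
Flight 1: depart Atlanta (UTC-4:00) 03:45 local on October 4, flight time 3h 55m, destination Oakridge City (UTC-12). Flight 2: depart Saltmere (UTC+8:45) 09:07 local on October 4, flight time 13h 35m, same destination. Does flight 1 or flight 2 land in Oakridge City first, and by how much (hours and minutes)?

the first, by 2 hours 17 minutes

Flight 1 in UTC: 03:45 + 4:00 = 07:45 on Oct 4.
+3 hours and 55 minutes → arrive 11:40 UTC on Oct 4.
Flight 2 in UTC: 09:07 − 8:45 = 00:22 on Oct 4.
+13 hours 35 minutes → arrive 13:57 UTC on Oct 4.
Flight 1 lands earlier by 2 hours 17 minutes.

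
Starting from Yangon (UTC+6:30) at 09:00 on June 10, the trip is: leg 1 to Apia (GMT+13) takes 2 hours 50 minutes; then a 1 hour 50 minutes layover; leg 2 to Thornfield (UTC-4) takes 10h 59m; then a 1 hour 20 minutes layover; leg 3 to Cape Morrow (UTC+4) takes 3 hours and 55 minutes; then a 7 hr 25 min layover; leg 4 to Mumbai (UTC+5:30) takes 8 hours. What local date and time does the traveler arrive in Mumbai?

20:19 on June 11

Convert departure to UTC: 09:00 − 6:30 = 02:30 UTC on Jun 10.
Add 2 hours 50 minutes leg 1 → 05:20 UTC.
Add 1 hour and 50 minutes layover in Apia → 07:10 UTC.
Add 10 hours 59 minutes leg 2 → 18:09 UTC.
Add 1 hour 20 minutes layover in Thornfield → 19:29 UTC.
Add 3 hours 55 minutes leg 3 → 23:24 UTC.
Add 7 hours and 25 minutes layover in Cape Morrow → 06:49 UTC (Jun 11).
Add 8 hours leg 4 → 14:49 UTC.
Mumbai is UTC+5:30, so local arrival = 14:49 + 5:30 = 20:19 on Jun 11.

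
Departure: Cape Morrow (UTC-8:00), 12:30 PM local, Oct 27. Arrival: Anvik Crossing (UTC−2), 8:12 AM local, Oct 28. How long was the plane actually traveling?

13 hours 42 minutes

Anvik Crossing is 6:00 ahead of Cape Morrow.
Clock-face elapsed time (ignoring zones) is 19 hours 42 minutes.
Actual elapsed = 19 hours 42 minutes − 6:00 = 13 hours 42 minutes.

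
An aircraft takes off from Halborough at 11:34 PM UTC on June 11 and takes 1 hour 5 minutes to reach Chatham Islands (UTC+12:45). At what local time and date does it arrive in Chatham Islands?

1:24 PM on Jun 12

Departure is given in UTC: 11:34 PM on Jun 11.
Add 1 hour 5 minutes → 12:39 AM UTC (Jun 12).
Chatham Islands is UTC+12:45: 12:39 AM + 12:45 = 1:24 PM on Jun 12.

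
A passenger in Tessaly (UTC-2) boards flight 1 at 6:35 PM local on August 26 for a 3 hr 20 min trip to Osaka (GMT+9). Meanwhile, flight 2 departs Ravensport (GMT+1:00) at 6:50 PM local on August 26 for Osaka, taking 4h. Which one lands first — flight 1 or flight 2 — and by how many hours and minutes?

Flight 1 in UTC: 6:35 PM + 2:00 = 8:35 PM on Aug 26.
+3 hours 20 minutes → arrive 11:55 PM UTC on Aug 26.
Flight 2 in UTC: 6:50 PM − 1:00 = 5:50 PM on Aug 26.
+4 hours → arrive 9:50 PM UTC on Aug 26.
Flight 2 lands earlier by 2 hours 5 minutes.

the second, by 2 hours 5 minutes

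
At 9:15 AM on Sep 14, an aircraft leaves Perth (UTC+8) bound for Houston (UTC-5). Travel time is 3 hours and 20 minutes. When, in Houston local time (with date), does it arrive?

Convert departure to UTC: 9:15 AM − 8:00 = 1:15 AM UTC on Sep 14.
Add 3 hours 20 minutes travel time → 4:35 AM UTC.
Houston is UTC−5:00, so local arrival = 4:35 AM − 5:00 = 11:35 PM on Sep 13.

11:35 PM on Sep 13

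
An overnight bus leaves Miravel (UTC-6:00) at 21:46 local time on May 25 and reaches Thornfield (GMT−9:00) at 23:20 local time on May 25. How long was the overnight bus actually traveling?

Departure in UTC: 21:46 + 6:00 = 03:46 on May 26.
Arrival in UTC: 23:20 + 9:00 = 08:20 on May 26.
Elapsed = 08:20 − 03:46 = 4 hours 34 minutes.

4 hours 34 minutes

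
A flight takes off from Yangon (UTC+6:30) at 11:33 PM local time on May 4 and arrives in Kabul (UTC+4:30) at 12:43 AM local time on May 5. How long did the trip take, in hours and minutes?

Kabul is 2:00 behind Yangon.
Clock-face elapsed time (ignoring zones) is 1 hour 10 minutes.
Actual elapsed = 1 hour 10 minutes + 2:00 = 3 hours 10 minutes.

3 hours 10 minutes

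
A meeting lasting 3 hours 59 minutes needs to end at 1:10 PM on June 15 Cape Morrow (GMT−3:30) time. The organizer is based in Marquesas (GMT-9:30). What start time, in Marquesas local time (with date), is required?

3:11 AM on Jun 15

Target end time in UTC: 1:10 PM + 3:30 = 4:40 PM on Jun 15.
Subtract 3 hours and 59 minutes → start 12:41 PM UTC on Jun 15.
Marquesas is UTC−9:30: 12:41 PM − 9:30 = 3:11 AM on Jun 15.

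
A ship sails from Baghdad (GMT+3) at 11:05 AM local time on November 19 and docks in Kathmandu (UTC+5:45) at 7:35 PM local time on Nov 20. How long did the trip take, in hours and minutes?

Departure in UTC: 11:05 AM − 3:00 = 8:05 AM on Nov 19.
Arrival in UTC: 7:35 PM − 5:45 = 1:50 PM on Nov 20.
Elapsed = 1:50 PM − 8:05 AM (+1 day) = 29 hours 45 minutes.

29 hours 45 minutes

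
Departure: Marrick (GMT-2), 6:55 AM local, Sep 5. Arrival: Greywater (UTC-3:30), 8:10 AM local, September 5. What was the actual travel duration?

Departure in UTC: 6:55 AM + 2:00 = 8:55 AM on Sep 5.
Arrival in UTC: 8:10 AM + 3:30 = 11:40 AM on Sep 5.
Elapsed = 11:40 AM − 8:55 AM = 2 hours 45 minutes.

2 hours 45 minutes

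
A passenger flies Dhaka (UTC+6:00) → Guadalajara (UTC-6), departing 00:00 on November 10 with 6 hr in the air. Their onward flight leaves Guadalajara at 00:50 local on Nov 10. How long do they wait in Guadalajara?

Convert departure to UTC: 00:00 − 6:00 = 18:00 UTC on Nov 9.
Add 6 hours flight time → 00:00 UTC (Nov 10).
Guadalajara is UTC−6:00, so local arrival = 00:00 − 6:00 = 18:00 on Nov 9.
Layover = 00:50 − 18:00 (+1 day) = 6 hours 50 minutes.

6 hours 50 minutes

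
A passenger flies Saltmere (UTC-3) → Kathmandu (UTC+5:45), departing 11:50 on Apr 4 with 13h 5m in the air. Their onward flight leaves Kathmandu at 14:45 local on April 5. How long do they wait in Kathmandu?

5 hours 5 minutes

Convert departure to UTC: 11:50 + 3:00 = 14:50 UTC on Apr 4.
Add 13 hours and 5 minutes flight time → 03:55 UTC (Apr 5).
Kathmandu is UTC+5:45, so local arrival = 03:55 + 5:45 = 09:40 on Apr 5.
Layover = 14:45 − 09:40 = 5 hours 5 minutes.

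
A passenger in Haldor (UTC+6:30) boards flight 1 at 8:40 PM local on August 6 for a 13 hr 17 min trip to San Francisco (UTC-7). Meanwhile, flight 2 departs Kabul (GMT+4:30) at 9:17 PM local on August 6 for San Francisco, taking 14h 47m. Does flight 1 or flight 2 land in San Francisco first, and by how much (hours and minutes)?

Flight 1 in UTC: 8:40 PM − 6:30 = 2:10 PM on Aug 6.
+13 hours 17 minutes → arrive 3:27 AM UTC on Aug 7.
Flight 2 in UTC: 9:17 PM − 4:30 = 4:47 PM on Aug 6.
+14 hours and 47 minutes → arrive 7:34 AM UTC on Aug 7.
Flight 1 lands earlier by 4 hours 7 minutes.

the first, by 4 hours 7 minutes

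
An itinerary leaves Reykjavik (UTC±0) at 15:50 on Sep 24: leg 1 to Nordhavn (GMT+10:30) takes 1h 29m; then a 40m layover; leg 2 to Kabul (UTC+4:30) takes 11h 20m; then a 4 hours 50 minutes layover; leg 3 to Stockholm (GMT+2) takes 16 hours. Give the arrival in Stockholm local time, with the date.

Reykjavik is at UTC+0, so departure is already 15:50 UTC on Sep 24.
Add 1 hour and 29 minutes leg 1 → 17:19 UTC.
Add 40 minutes layover in Nordhavn → 17:59 UTC.
Add 11 hours and 20 minutes leg 2 → 05:19 UTC (Sep 25).
Add 4 hours 50 minutes layover in Kabul → 10:09 UTC.
Add 16 hours leg 3 → 02:09 UTC (Sep 26).
Stockholm is UTC+2:00, so local arrival = 02:09 + 2:00 = 04:09 on Sep 26.

04:09 on September 26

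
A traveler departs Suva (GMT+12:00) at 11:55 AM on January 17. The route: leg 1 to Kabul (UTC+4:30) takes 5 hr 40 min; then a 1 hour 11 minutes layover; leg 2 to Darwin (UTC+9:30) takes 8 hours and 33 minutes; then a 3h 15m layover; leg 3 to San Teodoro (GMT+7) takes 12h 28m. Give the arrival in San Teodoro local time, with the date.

Convert departure to UTC: 11:55 AM − 12:00 = 11:55 PM UTC on Jan 16.
Add 5 hours and 40 minutes leg 1 → 5:35 AM UTC (Jan 17).
Add 1 hour and 11 minutes layover in Kabul → 6:46 AM UTC.
Add 8 hours and 33 minutes leg 2 → 3:19 PM UTC.
Add 3 hours and 15 minutes layover in Darwin → 6:34 PM UTC.
Add 12 hours and 28 minutes leg 3 → 7:02 AM UTC (Jan 18).
San Teodoro is UTC+7:00, so local arrival = 7:02 AM + 7:00 = 2:02 PM on Jan 18.

2:02 PM on Jan 18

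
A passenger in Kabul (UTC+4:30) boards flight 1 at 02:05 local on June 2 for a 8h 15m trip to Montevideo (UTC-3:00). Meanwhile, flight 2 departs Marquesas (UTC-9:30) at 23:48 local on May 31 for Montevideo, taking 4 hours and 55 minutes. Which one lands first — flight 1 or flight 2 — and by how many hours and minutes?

the second, by 15 hours 37 minutes

Flight 1 in UTC: 02:05 − 4:30 = 21:35 on Jun 1.
+8 hours 15 minutes → arrive 05:50 UTC on Jun 2.
Flight 2 in UTC: 23:48 + 9:30 = 09:18 on Jun 1.
+4 hours and 55 minutes → arrive 14:13 UTC on Jun 1.
Flight 2 lands earlier by 15 hours 37 minutes.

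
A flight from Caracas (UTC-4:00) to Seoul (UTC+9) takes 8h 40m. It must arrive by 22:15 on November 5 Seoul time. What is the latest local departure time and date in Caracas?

Target arrival in UTC: 22:15 − 9:00 = 13:15 on Nov 5.
Subtract 8 hours 40 minutes → departure 04:35 UTC on Nov 5.
Caracas is UTC−4:00: 04:35 − 4:00 = 00:35 on Nov 5.

00:35 on November 5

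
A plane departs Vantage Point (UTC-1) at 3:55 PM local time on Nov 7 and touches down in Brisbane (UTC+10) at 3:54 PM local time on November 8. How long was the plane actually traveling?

Brisbane is 11:00 ahead of Vantage Point.
Clock-face elapsed time (ignoring zones) is 23 hours 59 minutes.
Actual elapsed = 23 hours 59 minutes − 11:00 = 12 hours 59 minutes.

12 hours 59 minutes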